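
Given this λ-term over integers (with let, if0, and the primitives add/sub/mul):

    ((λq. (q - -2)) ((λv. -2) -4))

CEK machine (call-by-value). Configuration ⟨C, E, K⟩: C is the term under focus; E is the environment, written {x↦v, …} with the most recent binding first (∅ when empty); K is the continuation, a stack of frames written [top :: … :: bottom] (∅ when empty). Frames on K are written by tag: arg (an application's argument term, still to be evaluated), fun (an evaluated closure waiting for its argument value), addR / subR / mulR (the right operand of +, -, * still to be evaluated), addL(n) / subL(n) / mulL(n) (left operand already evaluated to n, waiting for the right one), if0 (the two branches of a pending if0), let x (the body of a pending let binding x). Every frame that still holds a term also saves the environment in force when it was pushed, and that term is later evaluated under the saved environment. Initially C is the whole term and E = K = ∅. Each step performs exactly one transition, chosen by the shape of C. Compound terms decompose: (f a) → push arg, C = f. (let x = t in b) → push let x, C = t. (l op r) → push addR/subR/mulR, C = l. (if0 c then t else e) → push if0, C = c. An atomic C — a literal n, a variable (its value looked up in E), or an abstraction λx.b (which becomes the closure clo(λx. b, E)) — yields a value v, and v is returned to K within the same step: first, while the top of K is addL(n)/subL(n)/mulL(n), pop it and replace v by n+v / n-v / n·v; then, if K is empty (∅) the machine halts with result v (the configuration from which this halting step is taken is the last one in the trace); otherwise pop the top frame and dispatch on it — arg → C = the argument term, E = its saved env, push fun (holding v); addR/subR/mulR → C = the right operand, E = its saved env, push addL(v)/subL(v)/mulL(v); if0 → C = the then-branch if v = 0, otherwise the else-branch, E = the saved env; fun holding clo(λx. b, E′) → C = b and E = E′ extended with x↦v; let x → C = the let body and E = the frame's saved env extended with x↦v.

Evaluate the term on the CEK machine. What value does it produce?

0. <C=((λq. (q - -2)) ((λv. -2) -4)), E=∅, K=∅>
1. <C=(λq. (q - -2)), E=∅, K=[arg]>
2. <C=((λv. -2) -4), E=∅, K=[fun]>
3. <C=(λv. -2), E=∅, K=[arg :: fun]>
4. <C=-4, E=∅, K=[fun :: fun]>
5. <C=-2, E={v↦-4}, K=[fun]>
6. <C=(q - -2), E={q↦-2}, K=∅>
7. <C=q, E={q↦-2}, K=[subR]>
8. <C=-2, E={q↦-2}, K=[subL(-2)]>
→ final value 0

Answer: 0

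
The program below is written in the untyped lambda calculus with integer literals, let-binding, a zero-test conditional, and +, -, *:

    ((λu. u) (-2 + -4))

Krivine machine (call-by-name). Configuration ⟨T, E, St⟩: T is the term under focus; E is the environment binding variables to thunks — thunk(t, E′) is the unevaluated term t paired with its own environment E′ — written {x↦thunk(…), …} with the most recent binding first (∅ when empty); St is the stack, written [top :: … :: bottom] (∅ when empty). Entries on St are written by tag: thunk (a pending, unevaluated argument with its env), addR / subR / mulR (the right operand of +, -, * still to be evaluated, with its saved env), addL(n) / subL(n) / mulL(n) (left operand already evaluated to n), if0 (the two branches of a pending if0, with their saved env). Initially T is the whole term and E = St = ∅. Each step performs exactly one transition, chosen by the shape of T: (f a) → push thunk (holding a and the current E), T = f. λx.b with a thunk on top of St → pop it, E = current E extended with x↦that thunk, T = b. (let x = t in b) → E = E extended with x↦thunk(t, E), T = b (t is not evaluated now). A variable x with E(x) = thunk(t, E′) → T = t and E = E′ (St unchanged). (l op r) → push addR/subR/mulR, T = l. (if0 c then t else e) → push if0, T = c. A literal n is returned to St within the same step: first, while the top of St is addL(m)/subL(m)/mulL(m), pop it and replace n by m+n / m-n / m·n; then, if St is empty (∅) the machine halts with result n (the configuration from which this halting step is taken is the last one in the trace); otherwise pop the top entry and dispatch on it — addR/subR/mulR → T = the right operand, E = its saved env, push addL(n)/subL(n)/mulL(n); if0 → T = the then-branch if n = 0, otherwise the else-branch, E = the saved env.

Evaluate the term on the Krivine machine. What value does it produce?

t=0: [T=((λu. u) (-2 + -4)) | E=∅ | St=∅]
t=1: [T=(λu. u) | E=∅ | St=[thunk]]
t=2: [T=u | E={u↦thunk((-2 + -4), ∅)} | St=∅]
t=3: [T=(-2 + -4) | E=∅ | St=∅]
t=4: [T=-2 | E=∅ | St=[addR]]
t=5: [T=-4 | E=∅ | St=[addL(-2)]]
→ final value -6

Answer: -6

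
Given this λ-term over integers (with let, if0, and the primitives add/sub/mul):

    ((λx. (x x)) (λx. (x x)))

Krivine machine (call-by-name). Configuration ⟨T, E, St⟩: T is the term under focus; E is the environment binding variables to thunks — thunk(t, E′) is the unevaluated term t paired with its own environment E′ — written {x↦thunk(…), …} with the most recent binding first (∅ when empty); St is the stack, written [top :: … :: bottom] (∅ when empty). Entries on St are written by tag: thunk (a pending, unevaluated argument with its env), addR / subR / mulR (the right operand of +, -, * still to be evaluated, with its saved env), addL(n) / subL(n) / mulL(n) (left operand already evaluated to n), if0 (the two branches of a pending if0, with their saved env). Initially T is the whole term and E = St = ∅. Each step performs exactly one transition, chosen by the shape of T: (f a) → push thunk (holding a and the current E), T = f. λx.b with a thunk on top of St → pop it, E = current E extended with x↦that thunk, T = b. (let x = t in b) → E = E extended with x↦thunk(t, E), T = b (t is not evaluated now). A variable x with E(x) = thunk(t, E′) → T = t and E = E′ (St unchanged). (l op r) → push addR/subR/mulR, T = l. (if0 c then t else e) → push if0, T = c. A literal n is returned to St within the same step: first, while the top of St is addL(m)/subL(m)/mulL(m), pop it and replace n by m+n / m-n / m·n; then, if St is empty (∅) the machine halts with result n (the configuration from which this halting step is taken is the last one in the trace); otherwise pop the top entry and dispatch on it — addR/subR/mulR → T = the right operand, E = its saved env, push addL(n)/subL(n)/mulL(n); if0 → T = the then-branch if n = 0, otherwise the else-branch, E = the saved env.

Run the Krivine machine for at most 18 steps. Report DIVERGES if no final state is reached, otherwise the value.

Answer: DIVERGES (no final state within 18 steps)

Machine steps:
[0] [T=((λx. (x x)) (λx. (x x))) | E=∅ | St=∅]
[1] [T=(λx. (x x)) | E=∅ | St=[thunk]]
[2] [T=(x x) | E={x↦thunk((λx. (x x)), ∅)} | St=∅]
[3] [T=x | E={x↦thunk((λx. (x x)), ∅)} | St=[thunk]]
[4] [T=(λx. (x x)) | E=∅ | St=[thunk]]
[5] [T=(x x) | E={x↦thunk(x, {x↦thunk((λx. (x x)), ∅)})} | St=∅]
[6] [T=x | E={x↦thunk(x, {x↦thunk((λx. (x x)), ∅)})} | St=[thunk]]
[7] [T=x | E={x↦thunk((λx. (x x)), ∅)} | St=[thunk]]
[8] [T=(λx. (x x)) | E=∅ | St=[thunk]]
[9] [T=(x x) | E={x↦thunk(x, {x↦thunk(x, {x↦thunk((λx. (x x)), ∅)})})} | St=∅]
[10] [T=x | E={x↦thunk(x, {x↦thunk(x, {x↦thunk((λx. (x x)), ∅)})})} | St=[thunk]]
[11] [T=x | E={x↦thunk(x, {x↦thunk((λx. (x x)), ∅)})} | St=[thunk]]
[12] [T=x | E={x↦thunk((λx. (x x)), ∅)} | St=[thunk]]
[13] [T=(λx. (x x)) | E=∅ | St=[thunk]]
[14] [T=(x x) | E={x↦thunk(x, {x↦thunk(x, {x↦thunk(x, {x↦thunk((λx. (x x)), ∅)})})})} | St=∅]
[15] [T=x | E={x↦thunk(x, {x↦thunk(x, {x↦thunk(x, {x↦thunk((λx. (x x)), ∅)})})})} | St=[thunk]]
[16] [T=x | E={x↦thunk(x, {x↦thunk(x, {x↦thunk((λx. (x x)), ∅)})})} | St=[thunk]]
[17] [T=x | E={x↦thunk(x, {x↦thunk((λx. (x x)), ∅)})} | St=[thunk]]
[18] [T=x | E={x↦thunk((λx. (x x)), ∅)} | St=[thunk]]
→ 18 transitions taken and the configuration is still not final: no result within 18 steps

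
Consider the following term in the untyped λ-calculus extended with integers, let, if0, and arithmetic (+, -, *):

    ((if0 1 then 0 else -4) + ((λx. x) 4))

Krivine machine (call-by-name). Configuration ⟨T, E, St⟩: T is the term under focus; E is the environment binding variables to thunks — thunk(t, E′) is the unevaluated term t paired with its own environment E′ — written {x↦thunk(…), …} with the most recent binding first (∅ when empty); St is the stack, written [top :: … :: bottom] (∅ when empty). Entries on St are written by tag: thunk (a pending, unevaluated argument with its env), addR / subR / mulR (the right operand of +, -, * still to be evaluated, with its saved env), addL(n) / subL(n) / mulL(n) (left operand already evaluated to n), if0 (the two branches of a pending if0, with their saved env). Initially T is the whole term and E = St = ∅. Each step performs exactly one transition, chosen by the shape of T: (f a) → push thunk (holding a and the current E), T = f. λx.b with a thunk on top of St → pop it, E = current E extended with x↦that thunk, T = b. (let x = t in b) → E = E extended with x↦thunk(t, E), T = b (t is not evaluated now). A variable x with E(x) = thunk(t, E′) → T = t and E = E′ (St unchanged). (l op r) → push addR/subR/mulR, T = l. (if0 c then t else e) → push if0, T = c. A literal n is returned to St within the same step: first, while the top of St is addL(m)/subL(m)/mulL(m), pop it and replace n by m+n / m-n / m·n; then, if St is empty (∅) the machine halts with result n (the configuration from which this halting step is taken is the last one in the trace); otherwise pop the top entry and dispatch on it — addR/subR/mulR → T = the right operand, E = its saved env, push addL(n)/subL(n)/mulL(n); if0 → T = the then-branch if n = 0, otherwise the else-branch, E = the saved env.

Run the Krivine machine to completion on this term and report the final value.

Answer: 0

Derivation:
step 0: ⟨T=((if0 1 then 0 else -4) + ((λx. x) 4)); E=∅; St=∅⟩
step 1: ⟨T=(if0 1 then 0 else -4); E=∅; St=[addR]⟩
step 2: ⟨T=1; E=∅; St=[if0 :: addR]⟩
step 3: ⟨T=-4; E=∅; St=[addR]⟩
step 4: ⟨T=((λx. x) 4); E=∅; St=[addL(-4)]⟩
step 5: ⟨T=(λx. x); E=∅; St=[thunk :: addL(-4)]⟩
step 6: ⟨T=x; E={x↦thunk(4, ∅)}; St=[addL(-4)]⟩
step 7: ⟨T=4; E=∅; St=[addL(-4)]⟩
→ final value 0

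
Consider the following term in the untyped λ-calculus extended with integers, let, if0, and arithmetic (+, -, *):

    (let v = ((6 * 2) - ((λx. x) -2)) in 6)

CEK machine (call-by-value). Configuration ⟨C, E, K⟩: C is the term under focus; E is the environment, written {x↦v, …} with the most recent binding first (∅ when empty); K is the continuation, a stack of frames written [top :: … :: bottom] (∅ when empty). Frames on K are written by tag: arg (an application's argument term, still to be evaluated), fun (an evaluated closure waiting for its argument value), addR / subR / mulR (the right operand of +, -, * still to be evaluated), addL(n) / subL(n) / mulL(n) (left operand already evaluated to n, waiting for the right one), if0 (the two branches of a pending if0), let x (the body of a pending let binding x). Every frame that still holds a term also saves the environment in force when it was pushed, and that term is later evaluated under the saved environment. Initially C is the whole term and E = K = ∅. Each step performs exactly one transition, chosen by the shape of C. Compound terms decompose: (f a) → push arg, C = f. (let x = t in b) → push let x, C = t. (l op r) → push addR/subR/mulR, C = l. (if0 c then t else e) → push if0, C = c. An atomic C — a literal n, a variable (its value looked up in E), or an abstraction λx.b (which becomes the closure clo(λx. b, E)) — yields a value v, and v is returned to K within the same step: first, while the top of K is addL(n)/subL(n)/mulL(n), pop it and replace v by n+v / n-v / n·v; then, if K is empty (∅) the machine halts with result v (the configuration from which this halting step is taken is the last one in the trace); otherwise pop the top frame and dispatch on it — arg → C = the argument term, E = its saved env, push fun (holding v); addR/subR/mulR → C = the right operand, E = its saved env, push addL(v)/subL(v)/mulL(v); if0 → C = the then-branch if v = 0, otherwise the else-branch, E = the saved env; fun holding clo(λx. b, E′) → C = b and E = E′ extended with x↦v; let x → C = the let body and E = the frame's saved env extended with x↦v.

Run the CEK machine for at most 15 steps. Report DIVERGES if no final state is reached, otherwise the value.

step 0: [C=(let v = ((6 * 2) - ((λx. x) -2)) in 6) | E=∅ | K=∅]
step 1: [C=((6 * 2) - ((λx. x) -2)) | E=∅ | K=[let v]]
step 2: [C=(6 * 2) | E=∅ | K=[subR :: let v]]
step 3: [C=6 | E=∅ | K=[mulR :: subR :: let v]]
step 4: [C=2 | E=∅ | K=[mulL(6) :: subR :: let v]]
step 5: [C=((λx. x) -2) | E=∅ | K=[subL(12) :: let v]]
step 6: [C=(λx. x) | E=∅ | K=[arg :: subL(12) :: let v]]
step 7: [C=-2 | E=∅ | K=[fun :: subL(12) :: let v]]
step 8: [C=x | E={x↦-2} | K=[subL(12) :: let v]]
step 9: [C=6 | E={v↦14} | K=∅]
→ final value 6

Answer: 6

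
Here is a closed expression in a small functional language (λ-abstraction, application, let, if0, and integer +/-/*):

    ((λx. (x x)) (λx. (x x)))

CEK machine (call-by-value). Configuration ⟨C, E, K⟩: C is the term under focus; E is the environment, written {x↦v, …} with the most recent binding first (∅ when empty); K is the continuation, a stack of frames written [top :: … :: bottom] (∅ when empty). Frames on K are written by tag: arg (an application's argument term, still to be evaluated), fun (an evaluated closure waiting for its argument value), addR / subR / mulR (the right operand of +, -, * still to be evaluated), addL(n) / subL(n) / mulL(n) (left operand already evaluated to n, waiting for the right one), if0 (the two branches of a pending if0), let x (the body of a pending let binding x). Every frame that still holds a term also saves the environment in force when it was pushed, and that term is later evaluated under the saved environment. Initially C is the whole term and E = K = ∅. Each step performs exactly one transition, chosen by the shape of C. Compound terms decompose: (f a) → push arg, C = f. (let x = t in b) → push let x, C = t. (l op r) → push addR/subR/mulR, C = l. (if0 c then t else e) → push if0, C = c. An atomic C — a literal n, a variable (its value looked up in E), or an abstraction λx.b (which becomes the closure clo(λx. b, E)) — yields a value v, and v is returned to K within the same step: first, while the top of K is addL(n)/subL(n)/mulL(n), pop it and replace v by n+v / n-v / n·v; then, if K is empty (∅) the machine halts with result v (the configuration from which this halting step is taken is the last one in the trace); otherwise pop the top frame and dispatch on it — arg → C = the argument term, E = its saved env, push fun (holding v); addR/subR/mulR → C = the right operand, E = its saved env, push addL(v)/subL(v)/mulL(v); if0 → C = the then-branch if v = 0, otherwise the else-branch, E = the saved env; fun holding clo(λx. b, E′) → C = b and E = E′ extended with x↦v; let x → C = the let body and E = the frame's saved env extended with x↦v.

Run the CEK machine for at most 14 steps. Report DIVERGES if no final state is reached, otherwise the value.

Answer: DIVERGES (no final state within 14 steps)

Execution trace:
0. [C=((λx. (x x)) (λx. (x x))) | E=∅ | K=∅]
1. [C=(λx. (x x)) | E=∅ | K=[arg]]
2. [C=(λx. (x x)) | E=∅ | K=[fun]]
3. [C=(x x) | E={x↦clo(λx. (x x), ∅)} | K=∅]
4. [C=x | E={x↦clo(λx. (x x), ∅)} | K=[arg]]
5. [C=x | E={x↦clo(λx. (x x), ∅)} | K=[fun]]
… configuration repeats with period 3 (steps 3–5 recur indefinitely) …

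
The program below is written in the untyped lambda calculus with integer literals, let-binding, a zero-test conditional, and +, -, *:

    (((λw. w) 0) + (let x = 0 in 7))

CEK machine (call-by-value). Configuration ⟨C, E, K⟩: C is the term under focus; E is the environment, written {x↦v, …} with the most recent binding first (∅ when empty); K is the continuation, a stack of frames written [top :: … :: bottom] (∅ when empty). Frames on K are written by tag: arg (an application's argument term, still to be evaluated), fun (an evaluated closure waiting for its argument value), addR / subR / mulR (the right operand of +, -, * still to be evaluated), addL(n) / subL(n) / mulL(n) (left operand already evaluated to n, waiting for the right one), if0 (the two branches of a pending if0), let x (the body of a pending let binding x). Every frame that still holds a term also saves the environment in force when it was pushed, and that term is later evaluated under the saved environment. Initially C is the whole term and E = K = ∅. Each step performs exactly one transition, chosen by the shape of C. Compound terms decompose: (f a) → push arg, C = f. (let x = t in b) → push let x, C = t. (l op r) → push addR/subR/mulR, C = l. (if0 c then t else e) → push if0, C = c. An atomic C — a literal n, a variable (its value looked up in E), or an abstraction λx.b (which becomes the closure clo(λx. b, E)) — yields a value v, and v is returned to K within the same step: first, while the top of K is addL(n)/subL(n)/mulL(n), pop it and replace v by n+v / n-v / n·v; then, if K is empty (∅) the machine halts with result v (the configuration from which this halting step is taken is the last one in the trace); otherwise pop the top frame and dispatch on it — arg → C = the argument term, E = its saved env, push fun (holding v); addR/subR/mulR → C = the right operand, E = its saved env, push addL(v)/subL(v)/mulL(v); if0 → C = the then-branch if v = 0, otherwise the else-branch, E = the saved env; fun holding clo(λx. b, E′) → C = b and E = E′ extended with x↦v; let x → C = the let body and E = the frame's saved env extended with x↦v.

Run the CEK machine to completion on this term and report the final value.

step 0: ⟨C=(((λw. w) 0) + (let x = 0 in 7)); E=∅; K=∅⟩
step 1: ⟨C=((λw. w) 0); E=∅; K=[addR]⟩
step 2: ⟨C=(λw. w); E=∅; K=[arg :: addR]⟩
step 3: ⟨C=0; E=∅; K=[fun :: addR]⟩
step 4: ⟨C=w; E={w↦0}; K=[addR]⟩
step 5: ⟨C=(let x = 0 in 7); E=∅; K=[addL(0)]⟩
step 6: ⟨C=0; E=∅; K=[let x :: addL(0)]⟩
step 7: ⟨C=7; E={x↦0}; K=[addL(0)]⟩
→ final value 7

Answer: 7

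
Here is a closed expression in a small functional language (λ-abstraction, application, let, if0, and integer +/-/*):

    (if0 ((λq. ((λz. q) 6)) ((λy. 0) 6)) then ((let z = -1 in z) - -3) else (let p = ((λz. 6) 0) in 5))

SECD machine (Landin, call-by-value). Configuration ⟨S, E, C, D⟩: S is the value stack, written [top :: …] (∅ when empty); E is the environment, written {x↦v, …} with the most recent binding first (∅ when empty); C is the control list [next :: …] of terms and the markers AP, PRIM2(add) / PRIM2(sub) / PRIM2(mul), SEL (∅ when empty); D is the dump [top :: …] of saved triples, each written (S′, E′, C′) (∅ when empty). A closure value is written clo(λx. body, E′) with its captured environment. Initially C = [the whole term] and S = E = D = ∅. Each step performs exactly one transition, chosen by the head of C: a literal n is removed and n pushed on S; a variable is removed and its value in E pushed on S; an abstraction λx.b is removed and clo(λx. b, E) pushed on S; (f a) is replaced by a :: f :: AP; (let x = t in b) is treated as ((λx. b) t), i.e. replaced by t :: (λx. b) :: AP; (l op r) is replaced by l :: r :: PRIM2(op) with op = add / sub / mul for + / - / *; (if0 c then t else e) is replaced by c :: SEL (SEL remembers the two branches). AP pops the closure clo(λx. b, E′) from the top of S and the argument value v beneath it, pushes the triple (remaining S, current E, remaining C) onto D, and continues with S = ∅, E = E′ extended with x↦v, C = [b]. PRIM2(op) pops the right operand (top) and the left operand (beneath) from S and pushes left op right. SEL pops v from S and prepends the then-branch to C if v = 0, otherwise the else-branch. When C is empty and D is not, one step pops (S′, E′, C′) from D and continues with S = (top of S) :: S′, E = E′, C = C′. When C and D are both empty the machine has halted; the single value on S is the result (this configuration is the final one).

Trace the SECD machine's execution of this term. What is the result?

Answer: 2

Execution trace:
0. [S=∅ | E=∅ | C=[(if0 ((λq. ((λz. q) 6)) ((λy. 0) 6)) then ((let z = -1 in z) - -3) else (let p = ((λz. 6) 0) in 5))] | D=∅]
1. [S=∅ | E=∅ | C=[((λq. ((λz. q) 6)) ((λy. 0) 6)) :: SEL] | D=∅]
2. [S=∅ | E=∅ | C=[((λy. 0) 6) :: (λq. ((λz. q) 6)) :: AP :: SEL] | D=∅]
3. [S=∅ | E=∅ | C=[6 :: (λy. 0) :: AP :: (λq. ((λz. q) 6)) :: AP :: SEL] | D=∅]
4. [S=[6] | E=∅ | C=[(λy. 0) :: AP :: (λq. ((λz. q) 6)) :: AP :: SEL] | D=∅]
5. [S=[clo(λy. 0, ∅) :: 6] | E=∅ | C=[AP :: (λq. ((λz. q) 6)) :: AP :: SEL] | D=∅]
6. [S=∅ | E={y↦6} | C=[0] | D=[(∅, ∅, [(λq. ((λz. q) 6)) :: AP :: SEL])]]
7. [S=[0] | E={y↦6} | C=∅ | D=[(∅, ∅, [(λq. ((λz. q) 6)) :: AP :: SEL])]]
8. [S=[0] | E=∅ | C=[(λq. ((λz. q) 6)) :: AP :: SEL] | D=∅]
9. [S=[clo(λq. ((λz. q) 6), ∅) :: 0] | E=∅ | C=[AP :: SEL] | D=∅]
10. [S=∅ | E={q↦0} | C=[((λz. q) 6)] | D=[(∅, ∅, [SEL])]]
11. [S=∅ | E={q↦0} | C=[6 :: (λz. q) :: AP] | D=[(∅, ∅, [SEL])]]
12. [S=[6] | E={q↦0} | C=[(λz. q) :: AP] | D=[(∅, ∅, [SEL])]]
13. [S=[clo(λz. q, {q↦0}) :: 6] | E={q↦0} | C=[AP] | D=[(∅, ∅, [SEL])]]
14. [S=∅ | E={z↦6, q↦0} | C=[q] | D=[(∅, {q↦0}, ∅) :: (∅, ∅, [SEL])]]
15. [S=[0] | E={z↦6, q↦0} | C=∅ | D=[(∅, {q↦0}, ∅) :: (∅, ∅, [SEL])]]
16. [S=[0] | E={q↦0} | C=∅ | D=[(∅, ∅, [SEL])]]
17. [S=[0] | E=∅ | C=[SEL] | D=∅]
18. [S=∅ | E=∅ | C=[((let z = -1 in z) - -3)] | D=∅]
19. [S=∅ | E=∅ | C=[(let z = -1 in z) :: -3 :: PRIM2(sub)] | D=∅]
20. [S=∅ | E=∅ | C=[-1 :: (λz. z) :: AP :: -3 :: PRIM2(sub)] | D=∅]
21. [S=[-1] | E=∅ | C=[(λz. z) :: AP :: -3 :: PRIM2(sub)] | D=∅]
22. [S=[clo(λz. z, ∅) :: -1] | E=∅ | C=[AP :: -3 :: PRIM2(sub)] | D=∅]
23. [S=∅ | E={z↦-1} | C=[z] | D=[(∅, ∅, [-3 :: PRIM2(sub)])]]
24. [S=[-1] | E={z↦-1} | C=∅ | D=[(∅, ∅, [-3 :: PRIM2(sub)])]]
25. [S=[-1] | E=∅ | C=[-3 :: PRIM2(sub)] | D=∅]
26. [S=[-3 :: -1] | E=∅ | C=[PRIM2(sub)] | D=∅]
27. [S=[2] | E=∅ | C=∅ | D=∅]
→ final value 2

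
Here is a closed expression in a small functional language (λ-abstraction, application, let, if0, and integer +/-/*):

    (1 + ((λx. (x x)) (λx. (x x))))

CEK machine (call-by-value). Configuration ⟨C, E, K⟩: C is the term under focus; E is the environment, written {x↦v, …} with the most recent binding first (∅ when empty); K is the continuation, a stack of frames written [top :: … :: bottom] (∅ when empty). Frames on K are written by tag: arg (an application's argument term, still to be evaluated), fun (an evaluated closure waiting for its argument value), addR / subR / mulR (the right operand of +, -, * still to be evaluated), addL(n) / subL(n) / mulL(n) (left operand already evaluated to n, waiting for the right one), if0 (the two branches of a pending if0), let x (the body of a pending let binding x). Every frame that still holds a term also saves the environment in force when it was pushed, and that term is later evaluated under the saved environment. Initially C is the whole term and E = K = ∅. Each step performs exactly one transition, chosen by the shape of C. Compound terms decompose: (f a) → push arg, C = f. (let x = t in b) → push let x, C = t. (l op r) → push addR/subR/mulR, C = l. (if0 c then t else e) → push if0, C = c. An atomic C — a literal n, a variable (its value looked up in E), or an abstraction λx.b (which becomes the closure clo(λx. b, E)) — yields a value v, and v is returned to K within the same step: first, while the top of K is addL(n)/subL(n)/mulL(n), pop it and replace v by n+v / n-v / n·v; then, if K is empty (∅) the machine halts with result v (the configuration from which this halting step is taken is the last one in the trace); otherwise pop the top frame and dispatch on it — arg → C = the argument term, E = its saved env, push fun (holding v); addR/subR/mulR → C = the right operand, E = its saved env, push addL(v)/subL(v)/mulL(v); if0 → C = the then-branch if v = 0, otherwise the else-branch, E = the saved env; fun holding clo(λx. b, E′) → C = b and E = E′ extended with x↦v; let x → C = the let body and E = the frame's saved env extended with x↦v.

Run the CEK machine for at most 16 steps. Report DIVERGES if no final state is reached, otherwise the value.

0. ⟨C=(1 + ((λx. (x x)) (λx. (x x)))); E=∅; K=∅⟩
1. ⟨C=1; E=∅; K=[addR]⟩
2. ⟨C=((λx. (x x)) (λx. (x x))); E=∅; K=[addL(1)]⟩
3. ⟨C=(λx. (x x)); E=∅; K=[arg :: addL(1)]⟩
4. ⟨C=(λx. (x x)); E=∅; K=[fun :: addL(1)]⟩
5. ⟨C=(x x); E={x↦clo(λx. (x x), ∅)}; K=[addL(1)]⟩
6. ⟨C=x; E={x↦clo(λx. (x x), ∅)}; K=[arg :: addL(1)]⟩
7. ⟨C=x; E={x↦clo(λx. (x x), ∅)}; K=[fun :: addL(1)]⟩
… configuration repeats with period 3 (steps 5–7 recur indefinitely) …

Answer: DIVERGES (no final state within 16 steps)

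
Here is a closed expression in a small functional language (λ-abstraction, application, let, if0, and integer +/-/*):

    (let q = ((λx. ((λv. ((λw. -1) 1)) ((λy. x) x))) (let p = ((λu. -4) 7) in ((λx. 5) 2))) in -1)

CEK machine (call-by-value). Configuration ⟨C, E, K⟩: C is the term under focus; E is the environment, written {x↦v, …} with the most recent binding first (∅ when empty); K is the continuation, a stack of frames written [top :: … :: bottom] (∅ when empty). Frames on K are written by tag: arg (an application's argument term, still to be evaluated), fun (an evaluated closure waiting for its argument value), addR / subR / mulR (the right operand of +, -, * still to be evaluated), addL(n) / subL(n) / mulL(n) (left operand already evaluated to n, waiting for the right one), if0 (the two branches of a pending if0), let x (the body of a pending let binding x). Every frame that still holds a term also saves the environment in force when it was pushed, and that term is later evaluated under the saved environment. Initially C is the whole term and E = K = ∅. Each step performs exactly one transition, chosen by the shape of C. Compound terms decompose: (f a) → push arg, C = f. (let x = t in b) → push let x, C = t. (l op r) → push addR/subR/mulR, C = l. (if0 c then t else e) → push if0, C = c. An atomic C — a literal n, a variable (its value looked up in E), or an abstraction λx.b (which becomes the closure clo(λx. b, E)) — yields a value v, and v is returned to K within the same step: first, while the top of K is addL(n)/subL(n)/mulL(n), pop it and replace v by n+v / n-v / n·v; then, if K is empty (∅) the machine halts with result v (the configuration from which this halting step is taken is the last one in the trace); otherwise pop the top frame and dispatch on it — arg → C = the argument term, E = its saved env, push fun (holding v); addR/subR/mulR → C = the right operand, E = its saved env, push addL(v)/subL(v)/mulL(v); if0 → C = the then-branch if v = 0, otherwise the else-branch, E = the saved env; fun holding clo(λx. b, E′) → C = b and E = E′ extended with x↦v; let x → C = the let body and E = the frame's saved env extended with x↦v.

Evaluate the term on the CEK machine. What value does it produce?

0. <C=(let q = ((λx. ((λv. ((λw. -1) 1)) ((λy. x) x))) (let p = ((λu. -4) 7) in ((λx. 5) 2))) in -1), E=∅, K=∅>
1. <C=((λx. ((λv. ((λw. -1) 1)) ((λy. x) x))) (let p = ((λu. -4) 7) in ((λx. 5) 2))), E=∅, K=[let q]>
2. <C=(λx. ((λv. ((λw. -1) 1)) ((λy. x) x))), E=∅, K=[arg :: let q]>
3. <C=(let p = ((λu. -4) 7) in ((λx. 5) 2)), E=∅, K=[fun :: let q]>
4. <C=((λu. -4) 7), E=∅, K=[let p :: fun :: let q]>
5. <C=(λu. -4), E=∅, K=[arg :: let p :: fun :: let q]>
6. <C=7, E=∅, K=[fun :: let p :: fun :: let q]>
7. <C=-4, E={u↦7}, K=[let p :: fun :: let q]>
8. <C=((λx. 5) 2), E={p↦-4}, K=[fun :: let q]>
9. <C=(λx. 5), E={p↦-4}, K=[arg :: fun :: let q]>
10. <C=2, E={p↦-4}, K=[fun :: fun :: let q]>
11. <C=5, E={x↦2, p↦-4}, K=[fun :: let q]>
12. <C=((λv. ((λw. -1) 1)) ((λy. x) x)), E={x↦5}, K=[let q]>
13. <C=(λv. ((λw. -1) 1)), E={x↦5}, K=[arg :: let q]>
14. <C=((λy. x) x), E={x↦5}, K=[fun :: let q]>
15. <C=(λy. x), E={x↦5}, K=[arg :: fun :: let q]>
16. <C=x, E={x↦5}, K=[fun :: fun :: let q]>
17. <C=x, E={y↦5, x↦5}, K=[fun :: let q]>
18. <C=((λw. -1) 1), E={v↦5, x↦5}, K=[let q]>
19. <C=(λw. -1), E={v↦5, x↦5}, K=[arg :: let q]>
20. <C=1, E={v↦5, x↦5}, K=[fun :: let q]>
21. <C=-1, E={w↦1, v↦5, x↦5}, K=[let q]>
22. <C=-1, E={q↦-1}, K=∅>
→ final value -1

Answer: -1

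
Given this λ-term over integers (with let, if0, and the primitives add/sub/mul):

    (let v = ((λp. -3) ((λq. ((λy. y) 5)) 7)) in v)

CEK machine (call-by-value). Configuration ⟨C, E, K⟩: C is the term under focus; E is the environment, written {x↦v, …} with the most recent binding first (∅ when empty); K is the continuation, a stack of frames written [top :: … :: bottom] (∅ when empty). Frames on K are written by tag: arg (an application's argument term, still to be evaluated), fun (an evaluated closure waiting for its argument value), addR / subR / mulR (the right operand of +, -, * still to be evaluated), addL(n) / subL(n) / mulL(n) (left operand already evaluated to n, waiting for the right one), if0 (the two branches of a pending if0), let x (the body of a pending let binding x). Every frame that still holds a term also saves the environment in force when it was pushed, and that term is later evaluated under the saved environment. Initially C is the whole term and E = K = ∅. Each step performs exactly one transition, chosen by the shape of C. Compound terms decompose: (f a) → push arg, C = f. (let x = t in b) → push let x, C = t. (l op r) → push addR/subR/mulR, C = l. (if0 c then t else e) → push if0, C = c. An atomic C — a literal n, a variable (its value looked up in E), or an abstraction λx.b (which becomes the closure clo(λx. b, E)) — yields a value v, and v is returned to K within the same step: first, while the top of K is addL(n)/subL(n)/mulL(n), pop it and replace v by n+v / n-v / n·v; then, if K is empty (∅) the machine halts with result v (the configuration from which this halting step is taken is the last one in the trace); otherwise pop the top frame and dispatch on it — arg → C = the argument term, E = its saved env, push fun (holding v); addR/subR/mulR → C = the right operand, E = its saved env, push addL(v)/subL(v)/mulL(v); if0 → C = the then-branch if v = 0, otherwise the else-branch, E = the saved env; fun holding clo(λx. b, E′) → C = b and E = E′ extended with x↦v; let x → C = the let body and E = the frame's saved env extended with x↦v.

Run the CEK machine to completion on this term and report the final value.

Answer: -3

Machine steps:
t=0: [C=(let v = ((λp. -3) ((λq. ((λy. y) 5)) 7)) in v) | E=∅ | K=∅]
t=1: [C=((λp. -3) ((λq. ((λy. y) 5)) 7)) | E=∅ | K=[let v]]
t=2: [C=(λp. -3) | E=∅ | K=[arg :: let v]]
t=3: [C=((λq. ((λy. y) 5)) 7) | E=∅ | K=[fun :: let v]]
t=4: [C=(λq. ((λy. y) 5)) | E=∅ | K=[arg :: fun :: let v]]
t=5: [C=7 | E=∅ | K=[fun :: fun :: let v]]
t=6: [C=((λy. y) 5) | E={q↦7} | K=[fun :: let v]]
t=7: [C=(λy. y) | E={q↦7} | K=[arg :: fun :: let v]]
t=8: [C=5 | E={q↦7} | K=[fun :: fun :: let v]]
t=9: [C=y | E={y↦5, q↦7} | K=[fun :: let v]]
t=10: [C=-3 | E={p↦5} | K=[let v]]
t=11: [C=v | E={v↦-3} | K=∅]
→ final value -3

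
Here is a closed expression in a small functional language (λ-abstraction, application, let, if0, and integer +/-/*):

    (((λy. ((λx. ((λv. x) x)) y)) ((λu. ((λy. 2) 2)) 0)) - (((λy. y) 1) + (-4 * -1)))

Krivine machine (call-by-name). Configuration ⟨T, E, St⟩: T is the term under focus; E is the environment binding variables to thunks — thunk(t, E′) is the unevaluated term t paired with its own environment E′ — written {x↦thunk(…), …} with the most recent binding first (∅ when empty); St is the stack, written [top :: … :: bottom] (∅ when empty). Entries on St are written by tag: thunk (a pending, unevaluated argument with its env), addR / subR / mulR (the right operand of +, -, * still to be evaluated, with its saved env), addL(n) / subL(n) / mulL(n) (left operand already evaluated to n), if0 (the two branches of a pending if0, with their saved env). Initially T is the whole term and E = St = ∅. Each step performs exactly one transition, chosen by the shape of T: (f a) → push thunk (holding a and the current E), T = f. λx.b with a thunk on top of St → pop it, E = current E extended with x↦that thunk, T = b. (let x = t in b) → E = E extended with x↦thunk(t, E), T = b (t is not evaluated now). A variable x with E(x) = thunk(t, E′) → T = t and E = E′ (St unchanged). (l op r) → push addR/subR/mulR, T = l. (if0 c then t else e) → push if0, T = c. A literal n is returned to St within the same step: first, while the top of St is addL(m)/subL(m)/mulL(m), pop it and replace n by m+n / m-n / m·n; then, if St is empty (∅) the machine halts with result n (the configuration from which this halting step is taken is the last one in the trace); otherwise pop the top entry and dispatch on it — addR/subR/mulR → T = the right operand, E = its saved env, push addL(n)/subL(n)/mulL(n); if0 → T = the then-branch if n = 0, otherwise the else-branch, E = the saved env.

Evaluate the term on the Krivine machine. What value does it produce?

[0] ⟨T=(((λy. ((λx. ((λv. x) x)) y)) ((λu. ((λy. 2) 2)) 0)) - (((λy. y) 1) + (-4 * -1))); E=∅; St=∅⟩
[1] ⟨T=((λy. ((λx. ((λv. x) x)) y)) ((λu. ((λy. 2) 2)) 0)); E=∅; St=[subR]⟩
[2] ⟨T=(λy. ((λx. ((λv. x) x)) y)); E=∅; St=[thunk :: subR]⟩
[3] ⟨T=((λx. ((λv. x) x)) y); E={y↦thunk(((λu. ((λy. 2) 2)) 0), ∅)}; St=[subR]⟩
[4] ⟨T=(λx. ((λv. x) x)); E={y↦thunk(((λu. ((λy. 2) 2)) 0), ∅)}; St=[thunk :: subR]⟩
[5] ⟨T=((λv. x) x); E={x↦thunk(y, {y↦thunk(((λu. ((λy. 2) 2)) 0), ∅)}), y↦thunk(((λu. ((λy. 2) 2)) 0), ∅)}; St=[subR]⟩
[6] ⟨T=(λv. x); E={x↦thunk(y, {y↦thunk(((λu. ((λy. 2) 2)) 0), ∅)}), y↦thunk(((λu. ((λy. 2) 2)) 0), ∅)}; St=[thunk :: subR]⟩
[7] ⟨T=x; E={v↦thunk(x, {x↦thunk(y, {y↦thunk(((λu. ((λy. 2) 2)) 0), ∅)}), y↦thunk(((λu. ((λy. 2) 2)) 0), ∅)}), x↦thunk(y, {y↦thunk(((λu. ((λy. 2) 2)) 0), ∅)}), y↦thunk(((λu. ((λy. 2) 2)) 0), ∅)}; St=[subR]⟩
[8] ⟨T=y; E={y↦thunk(((λu. ((λy. 2) 2)) 0), ∅)}; St=[subR]⟩
[9] ⟨T=((λu. ((λy. 2) 2)) 0); E=∅; St=[subR]⟩
[10] ⟨T=(λu. ((λy. 2) 2)); E=∅; St=[thunk :: subR]⟩
[11] ⟨T=((λy. 2) 2); E={u↦thunk(0, ∅)}; St=[subR]⟩
[12] ⟨T=(λy. 2); E={u↦thunk(0, ∅)}; St=[thunk :: subR]⟩
[13] ⟨T=2; E={y↦thunk(2, {u↦thunk(0, ∅)}), u↦thunk(0, ∅)}; St=[subR]⟩
[14] ⟨T=(((λy. y) 1) + (-4 * -1)); E=∅; St=[subL(2)]⟩
[15] ⟨T=((λy. y) 1); E=∅; St=[addR :: subL(2)]⟩
[16] ⟨T=(λy. y); E=∅; St=[thunk :: addR :: subL(2)]⟩
[17] ⟨T=y; E={y↦thunk(1, ∅)}; St=[addR :: subL(2)]⟩
[18] ⟨T=1; E=∅; St=[addR :: subL(2)]⟩
[19] ⟨T=(-4 * -1); E=∅; St=[addL(1) :: subL(2)]⟩
[20] ⟨T=-4; E=∅; St=[mulR :: addL(1) :: subL(2)]⟩
[21] ⟨T=-1; E=∅; St=[mulL(-4) :: addL(1) :: subL(2)]⟩
→ final value -3

Answer: -3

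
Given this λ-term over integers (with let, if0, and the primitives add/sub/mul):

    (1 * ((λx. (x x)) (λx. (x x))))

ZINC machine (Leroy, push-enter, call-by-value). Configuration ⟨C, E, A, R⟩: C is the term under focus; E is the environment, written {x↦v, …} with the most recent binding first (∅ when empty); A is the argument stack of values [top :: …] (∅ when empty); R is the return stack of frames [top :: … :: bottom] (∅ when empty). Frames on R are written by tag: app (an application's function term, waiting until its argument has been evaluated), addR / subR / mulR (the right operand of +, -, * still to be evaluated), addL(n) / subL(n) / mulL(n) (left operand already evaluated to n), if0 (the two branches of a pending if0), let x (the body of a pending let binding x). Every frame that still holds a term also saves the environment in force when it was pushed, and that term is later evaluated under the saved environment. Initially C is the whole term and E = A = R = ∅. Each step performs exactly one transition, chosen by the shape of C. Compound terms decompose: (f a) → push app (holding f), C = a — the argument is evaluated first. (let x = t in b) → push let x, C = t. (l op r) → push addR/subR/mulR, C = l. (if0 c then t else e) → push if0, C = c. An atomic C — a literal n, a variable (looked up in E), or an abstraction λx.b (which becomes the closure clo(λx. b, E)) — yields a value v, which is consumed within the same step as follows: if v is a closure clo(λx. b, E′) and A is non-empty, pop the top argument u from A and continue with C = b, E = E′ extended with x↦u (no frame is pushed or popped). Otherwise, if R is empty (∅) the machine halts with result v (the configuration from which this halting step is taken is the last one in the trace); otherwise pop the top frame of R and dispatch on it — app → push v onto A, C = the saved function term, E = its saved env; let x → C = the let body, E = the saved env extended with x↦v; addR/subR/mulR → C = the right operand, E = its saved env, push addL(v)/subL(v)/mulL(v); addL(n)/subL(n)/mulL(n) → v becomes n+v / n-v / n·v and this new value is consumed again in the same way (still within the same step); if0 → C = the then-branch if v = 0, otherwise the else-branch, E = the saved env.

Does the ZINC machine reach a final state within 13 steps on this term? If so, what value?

Answer: DIVERGES (no final state within 13 steps)

Execution trace:
t=0: [C=(1 * ((λx. (x x)) (λx. (x x)))) | E=∅ | A=∅ | R=∅]
t=1: [C=1 | E=∅ | A=∅ | R=[mulR]]
t=2: [C=((λx. (x x)) (λx. (x x))) | E=∅ | A=∅ | R=[mulL(1)]]
t=3: [C=(λx. (x x)) | E=∅ | A=∅ | R=[app :: mulL(1)]]
t=4: [C=(λx. (x x)) | E=∅ | A=[clo(λx. (x x), ∅)] | R=[mulL(1)]]
t=5: [C=(x x) | E={x↦clo(λx. (x x), ∅)} | A=∅ | R=[mulL(1)]]
t=6: [C=x | E={x↦clo(λx. (x x), ∅)} | A=∅ | R=[app :: mulL(1)]]
t=7: [C=x | E={x↦clo(λx. (x x), ∅)} | A=[clo(λx. (x x), ∅)] | R=[mulL(1)]]
… configuration repeats with period 3 (steps 5–7 recur indefinitely) …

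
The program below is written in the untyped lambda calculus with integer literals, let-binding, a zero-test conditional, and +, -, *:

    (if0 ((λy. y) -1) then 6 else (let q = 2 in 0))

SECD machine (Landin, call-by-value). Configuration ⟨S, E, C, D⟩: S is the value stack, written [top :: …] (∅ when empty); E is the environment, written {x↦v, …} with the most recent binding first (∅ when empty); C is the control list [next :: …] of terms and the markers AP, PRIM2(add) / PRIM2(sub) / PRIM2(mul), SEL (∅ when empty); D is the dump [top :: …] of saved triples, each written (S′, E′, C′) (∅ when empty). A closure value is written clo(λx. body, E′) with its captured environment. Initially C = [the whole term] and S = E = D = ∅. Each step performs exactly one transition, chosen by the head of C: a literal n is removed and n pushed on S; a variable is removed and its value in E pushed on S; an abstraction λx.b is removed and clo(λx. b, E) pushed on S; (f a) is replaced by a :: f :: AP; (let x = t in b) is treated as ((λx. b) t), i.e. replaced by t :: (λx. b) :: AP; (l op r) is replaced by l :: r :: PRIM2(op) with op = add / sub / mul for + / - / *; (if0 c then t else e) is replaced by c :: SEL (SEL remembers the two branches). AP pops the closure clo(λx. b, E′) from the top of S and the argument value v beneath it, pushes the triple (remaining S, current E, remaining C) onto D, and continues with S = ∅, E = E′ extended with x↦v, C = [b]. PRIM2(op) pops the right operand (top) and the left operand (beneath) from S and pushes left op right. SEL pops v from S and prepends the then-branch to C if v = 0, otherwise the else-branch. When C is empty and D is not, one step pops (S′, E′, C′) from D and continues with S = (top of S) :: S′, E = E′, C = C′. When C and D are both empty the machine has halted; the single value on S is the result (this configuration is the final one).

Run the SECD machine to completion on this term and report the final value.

t=0: <S=∅, E=∅, C=[(if0 ((λy. y) -1) then 6 else (let q = 2 in 0))], D=∅>
t=1: <S=∅, E=∅, C=[((λy. y) -1) :: SEL], D=∅>
t=2: <S=∅, E=∅, C=[-1 :: (λy. y) :: AP :: SEL], D=∅>
t=3: <S=[-1], E=∅, C=[(λy. y) :: AP :: SEL], D=∅>
t=4: <S=[clo(λy. y, ∅) :: -1], E=∅, C=[AP :: SEL], D=∅>
t=5: <S=∅, E={y↦-1}, C=[y], D=[(∅, ∅, [SEL])]>
t=6: <S=[-1], E={y↦-1}, C=∅, D=[(∅, ∅, [SEL])]>
t=7: <S=[-1], E=∅, C=[SEL], D=∅>
t=8: <S=∅, E=∅, C=[(let q = 2 in 0)], D=∅>
t=9: <S=∅, E=∅, C=[2 :: (λq. 0) :: AP], D=∅>
t=10: <S=[2], E=∅, C=[(λq. 0) :: AP], D=∅>
t=11: <S=[clo(λq. 0, ∅) :: 2], E=∅, C=[AP], D=∅>
t=12: <S=∅, E={q↦2}, C=[0], D=[(∅, ∅, ∅)]>
t=13: <S=[0], E={q↦2}, C=∅, D=[(∅, ∅, ∅)]>
t=14: <S=[0], E=∅, C=∅, D=∅>
→ final value 0

Answer: 0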